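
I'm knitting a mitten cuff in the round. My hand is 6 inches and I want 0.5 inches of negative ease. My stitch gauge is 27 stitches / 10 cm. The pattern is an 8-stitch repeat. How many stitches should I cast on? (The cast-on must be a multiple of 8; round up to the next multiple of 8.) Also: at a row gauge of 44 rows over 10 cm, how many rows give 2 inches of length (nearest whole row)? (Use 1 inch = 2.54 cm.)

Finished = 6 − 0.5 = 5.5 inches.
5.5 inches × 2.54 = 13.97 cm.
27/10 = 2.7 sts per cm; 13.97 × 2.7 = 37.72 sts.
Next multiple of 8 → 40.
2 inches = 5.08 cm; × 4.4 = 22.35 → 22 rows.

Cast on 40 stitches; work 22 rows.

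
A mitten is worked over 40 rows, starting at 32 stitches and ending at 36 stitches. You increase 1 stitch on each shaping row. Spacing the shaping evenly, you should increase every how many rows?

Stitches to add: |36 − 32| = 4.
Shaping rows needed: 4 / 1 = 4.
40 rows / 4 = every 10 rows.

Increase every 10th row.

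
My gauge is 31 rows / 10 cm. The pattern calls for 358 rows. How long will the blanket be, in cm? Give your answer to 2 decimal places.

31 rows / 10 cm = 3.1 rows per cm.
358 / 3.1 = 115.484 cm.

115.48 cm.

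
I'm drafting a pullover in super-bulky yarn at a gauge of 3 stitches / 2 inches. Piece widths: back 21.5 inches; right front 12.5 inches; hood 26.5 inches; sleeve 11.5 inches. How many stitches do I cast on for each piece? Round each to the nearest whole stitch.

back 32; right front 19; hood 40; sleeve 17.

Rate = 3/2 = 1.5 sts per in.
back: 21.5 × 1.5 = 32.25 → 32.
right front: 12.5 × 1.5 = 18.75 → 19.
hood: 26.5 × 1.5 = 39.75 → 40.
sleeve: 11.5 × 1.5 = 17.25 → 17.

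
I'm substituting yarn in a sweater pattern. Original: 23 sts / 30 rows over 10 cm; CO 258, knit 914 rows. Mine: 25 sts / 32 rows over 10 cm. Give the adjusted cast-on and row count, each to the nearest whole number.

Cast on 280 stitches; work 975 rows.

Stitches: 258 × 25/23 = 280.43 → 280.
Rows: 914 × 32/30 = 974.93 → 975.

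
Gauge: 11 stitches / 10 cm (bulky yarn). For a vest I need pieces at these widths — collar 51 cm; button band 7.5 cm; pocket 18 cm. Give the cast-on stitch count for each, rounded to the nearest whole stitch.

Rate = 11/10 = 1.1 sts per cm.
collar: 51 × 1.1 = 56.10 → 56.
button band: 7.5 × 1.1 = 8.25 → 8.
pocket: 18 × 1.1 = 19.80 → 20.

collar 56; button band 8; pocket 20.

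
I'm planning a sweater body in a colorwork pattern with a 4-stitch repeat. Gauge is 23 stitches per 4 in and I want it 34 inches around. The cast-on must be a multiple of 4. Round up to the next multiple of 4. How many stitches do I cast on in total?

23 / 4 = 5.75 sts per inch.
34 × 5.75 = 195.50 sts.
Next multiple of 4: 196.

CO 196 sts.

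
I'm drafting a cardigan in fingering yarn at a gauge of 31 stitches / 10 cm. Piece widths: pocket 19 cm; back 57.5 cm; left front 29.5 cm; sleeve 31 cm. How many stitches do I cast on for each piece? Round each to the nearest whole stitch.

pocket 59; back 178; left front 91; sleeve 96.

Rate = 31/10 = 3.1 sts per cm.
pocket: 19 × 3.1 = 58.90 → 59.
back: 57.5 × 3.1 = 178.25 → 178.
left front: 29.5 × 3.1 = 91.45 → 91.
sleeve: 31 × 3.1 = 96.10 → 96.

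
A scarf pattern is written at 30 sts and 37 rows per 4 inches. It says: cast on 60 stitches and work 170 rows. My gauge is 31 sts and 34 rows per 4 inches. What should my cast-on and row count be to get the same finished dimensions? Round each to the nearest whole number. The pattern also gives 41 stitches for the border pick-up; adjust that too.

Cast on 62 stitches; work 156 rows; border pick-up 42 stitches.

Stitches: 60 × 31/30 = 62.00 → 62.
Rows: 170 × 34/37 = 156.22 → 156.
border pick-up: 41 × 31/30 = 42.37 → 42.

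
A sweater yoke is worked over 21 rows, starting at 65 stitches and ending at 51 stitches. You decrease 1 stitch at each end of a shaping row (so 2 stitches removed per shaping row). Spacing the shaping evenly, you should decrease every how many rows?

Decrease every 3rd row.

Stitches to remove: |51 − 65| = 14.
Shaping rows needed: 14 / 2 = 7.
21 rows / 7 = every 3 rows.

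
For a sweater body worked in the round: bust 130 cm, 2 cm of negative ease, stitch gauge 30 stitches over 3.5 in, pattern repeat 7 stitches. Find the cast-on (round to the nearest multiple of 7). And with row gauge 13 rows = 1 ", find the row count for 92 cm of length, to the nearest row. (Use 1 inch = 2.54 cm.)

Finished = 130 − 2 = 128 cm.
128 cm × 1/2.54 = 50.39 inches.
30/3.5 = 8.571 sts per in; 50.39 × 8.571 = 431.95 sts.
Nearest multiple of 7 → 434.
92 cm = 36.22 inches; × 13 = 470.87 → 471 rows.

Cast on 434 stitches; work 471 rows.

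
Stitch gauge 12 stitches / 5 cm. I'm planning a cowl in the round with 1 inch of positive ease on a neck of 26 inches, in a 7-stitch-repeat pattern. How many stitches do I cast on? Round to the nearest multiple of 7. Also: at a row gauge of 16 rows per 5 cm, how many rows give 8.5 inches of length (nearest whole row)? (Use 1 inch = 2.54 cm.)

Cast on 168 stitches; work 69 rows.

Finished = 26 + 1 = 27 inches.
27 inches × 2.54 = 68.58 cm.
12/5 = 2.4 sts per cm; 68.58 × 2.4 = 164.59 sts.
Nearest multiple of 7 → 168.
8.5 inches = 21.59 cm; × 3.2 = 69.09 → 69 rows.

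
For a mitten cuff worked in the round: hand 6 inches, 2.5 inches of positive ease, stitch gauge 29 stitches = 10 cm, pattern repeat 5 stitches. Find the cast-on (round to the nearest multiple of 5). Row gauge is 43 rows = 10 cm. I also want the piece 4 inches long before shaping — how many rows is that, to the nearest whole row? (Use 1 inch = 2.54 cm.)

Cast on 65 stitches; work 44 rows.

Finished = 6 + 2.5 = 8.5 inches.
8.5 inches × 2.54 = 21.59 cm.
29/10 = 2.9 sts per cm; 21.59 × 2.9 = 62.61 sts.
Nearest multiple of 5 → 65.
4 inches = 10.16 cm; × 4.3 = 43.69 → 44 rows.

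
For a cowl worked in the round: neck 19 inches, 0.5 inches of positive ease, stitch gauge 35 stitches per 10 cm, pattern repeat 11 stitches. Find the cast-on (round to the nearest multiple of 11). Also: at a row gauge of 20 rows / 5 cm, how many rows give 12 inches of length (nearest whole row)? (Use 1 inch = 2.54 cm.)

Cast on 176 stitches; work 122 rows.

Finished = 19 + 0.5 = 19.5 inches.
19.5 inches × 2.54 = 49.53 cm.
35/10 = 3.5 sts per cm; 49.53 × 3.5 = 173.35 sts.
Nearest multiple of 11 → 176.
12 inches = 30.48 cm; × 4 = 121.92 → 122 rows.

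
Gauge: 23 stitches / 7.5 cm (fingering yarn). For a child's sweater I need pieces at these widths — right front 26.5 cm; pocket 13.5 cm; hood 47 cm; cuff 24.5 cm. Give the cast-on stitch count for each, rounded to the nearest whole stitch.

right front 81; pocket 41; hood 144; cuff 75.

Rate = 23/7.5 = 3.067 sts per cm.
right front: 26.5 × 3.067 = 81.27 → 81.
pocket: 13.5 × 3.067 = 41.40 → 41.
hood: 47 × 3.067 = 144.13 → 144.
cuff: 24.5 × 3.067 = 75.13 → 75.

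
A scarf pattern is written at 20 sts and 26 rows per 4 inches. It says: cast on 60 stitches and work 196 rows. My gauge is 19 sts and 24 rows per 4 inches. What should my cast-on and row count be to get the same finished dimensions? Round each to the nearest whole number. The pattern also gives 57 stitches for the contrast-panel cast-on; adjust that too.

Cast on 57 stitches; work 181 rows; contrast-panel cast-on 54 stitches.

Stitches: 60 × 19/20 = 57.00 → 57.
Rows: 196 × 24/26 = 180.92 → 181.
contrast-panel cast-on: 57 × 19/20 = 54.15 → 54.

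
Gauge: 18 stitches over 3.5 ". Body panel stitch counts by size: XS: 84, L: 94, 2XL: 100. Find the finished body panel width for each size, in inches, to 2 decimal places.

18/3.5 = 5.143 sts per in.
XS: 84 / 5.143 = 16.333 → 16.33 in.
L: 94 / 5.143 = 18.278 → 18.28 in.
2XL: 100 / 5.143 = 19.444 → 19.44 in.

XS 16.33 inches; L 18.28 inches; 2XL 19.44 inches.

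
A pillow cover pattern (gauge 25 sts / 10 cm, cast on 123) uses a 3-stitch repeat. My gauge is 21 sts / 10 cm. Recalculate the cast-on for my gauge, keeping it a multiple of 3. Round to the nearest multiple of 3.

CO 102 sts.

123 × 21 / 25 = 103.32.
Nearest multiple of 3: 102.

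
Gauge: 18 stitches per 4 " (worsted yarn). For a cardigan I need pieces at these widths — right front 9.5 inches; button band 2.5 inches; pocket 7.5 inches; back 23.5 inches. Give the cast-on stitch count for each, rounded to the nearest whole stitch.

Rate = 18/4 = 4.5 sts per in.
right front: 9.5 × 4.5 = 42.75 → 43.
button band: 2.5 × 4.5 = 11.25 → 11.
pocket: 7.5 × 4.5 = 33.75 → 34.
back: 23.5 × 4.5 = 105.75 → 106.

right front 43; button band 11; pocket 34; back 106.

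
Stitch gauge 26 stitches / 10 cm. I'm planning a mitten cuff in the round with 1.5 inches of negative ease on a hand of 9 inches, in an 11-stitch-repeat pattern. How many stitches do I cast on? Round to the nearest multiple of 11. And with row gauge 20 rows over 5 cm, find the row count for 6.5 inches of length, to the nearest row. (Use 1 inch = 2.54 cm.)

Cast on 55 stitches; work 66 rows.

Finished = 9 − 1.5 = 7.5 inches.
7.5 inches × 2.54 = 19.05 cm.
26/10 = 2.6 sts per cm; 19.05 × 2.6 = 49.53 sts.
Nearest multiple of 11 → 55.
6.5 inches = 16.51 cm; × 4 = 66.04 → 66 rows.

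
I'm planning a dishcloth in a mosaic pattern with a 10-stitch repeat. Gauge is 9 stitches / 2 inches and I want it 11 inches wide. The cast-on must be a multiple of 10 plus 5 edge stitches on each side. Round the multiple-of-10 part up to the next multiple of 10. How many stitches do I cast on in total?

Cast on 50 stitches.

9 / 2 = 4.5 sts per inch.
11 × 4.5 = 49.50 sts.
Less 10 edge sts → 39.50 for the repeat.
Next multiple of 10: 40.
Add back 10 edge sts → 50.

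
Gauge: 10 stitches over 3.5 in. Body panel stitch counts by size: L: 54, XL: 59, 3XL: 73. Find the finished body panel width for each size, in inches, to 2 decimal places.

L 18.90 inches; XL 20.65 inches; 3XL 25.55 inches.

10/3.5 = 2.857 sts per in.
L: 54 / 2.857 = 18.900 → 18.90 in.
XL: 59 / 2.857 = 20.650 → 20.65 in.
3XL: 73 / 2.857 = 25.550 → 25.55 in.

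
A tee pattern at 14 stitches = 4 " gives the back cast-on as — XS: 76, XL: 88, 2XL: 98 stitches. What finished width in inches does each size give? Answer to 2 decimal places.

14/4 = 3.5 sts per in.
XS: 76 / 3.5 = 21.714 → 21.71 in.
XL: 88 / 3.5 = 25.143 → 25.14 in.
2XL: 98 / 3.5 = 28.000 → 28.00 in.

XS 21.71 inches; XL 25.14 inches; 2XL 28.00 inches.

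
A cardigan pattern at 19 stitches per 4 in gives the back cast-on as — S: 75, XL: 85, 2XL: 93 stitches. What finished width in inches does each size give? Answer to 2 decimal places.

19/4 = 4.75 sts per in.
S: 75 / 4.75 = 15.789 → 15.79 in.
XL: 85 / 4.75 = 17.895 → 17.89 in.
2XL: 93 / 4.75 = 19.579 → 19.58 in.

S 15.79 inches; XL 17.89 inches; 2XL 19.58 inches.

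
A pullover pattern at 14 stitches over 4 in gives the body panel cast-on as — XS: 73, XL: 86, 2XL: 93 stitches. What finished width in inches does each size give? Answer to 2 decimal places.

XS 20.86 inches; XL 24.57 inches; 2XL 26.57 inches.

14/4 = 3.5 sts per in.
XS: 73 / 3.5 = 20.857 → 20.86 in.
XL: 86 / 3.5 = 24.571 → 24.57 in.
2XL: 93 / 3.5 = 26.571 → 26.57 in.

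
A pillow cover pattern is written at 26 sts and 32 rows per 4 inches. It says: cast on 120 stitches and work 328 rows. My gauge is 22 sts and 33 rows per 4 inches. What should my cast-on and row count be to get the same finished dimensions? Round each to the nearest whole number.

Cast on 102 stitches; work 338 rows.

Stitches: 120 × 22/26 = 101.54 → 102.
Rows: 328 × 33/32 = 338.25 → 338.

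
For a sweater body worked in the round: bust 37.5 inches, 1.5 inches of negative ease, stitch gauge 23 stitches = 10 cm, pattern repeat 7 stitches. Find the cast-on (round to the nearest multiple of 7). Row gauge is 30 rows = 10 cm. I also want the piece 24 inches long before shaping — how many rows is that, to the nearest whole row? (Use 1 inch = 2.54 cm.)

Finished = 37.5 − 1.5 = 36 inches.
36 inches × 2.54 = 91.44 cm.
23/10 = 2.3 sts per cm; 91.44 × 2.3 = 210.31 sts.
Nearest multiple of 7 → 210.
24 inches = 60.96 cm; × 3 = 182.88 → 183 rows.

Cast on 210 stitches; work 183 rows.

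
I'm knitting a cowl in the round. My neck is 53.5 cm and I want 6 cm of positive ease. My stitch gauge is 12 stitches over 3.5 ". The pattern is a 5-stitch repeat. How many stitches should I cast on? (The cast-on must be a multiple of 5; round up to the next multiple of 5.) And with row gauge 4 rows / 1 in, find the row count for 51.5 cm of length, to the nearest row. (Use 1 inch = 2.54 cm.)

Cast on 85 stitches; work 81 rows.

Finished = 53.5 + 6 = 59.5 cm.
59.5 cm × 1/2.54 = 23.43 inches.
12/3.5 = 3.429 sts per in; 23.43 × 3.429 = 80.31 sts.
Next multiple of 5 → 85.
51.5 cm = 20.28 inches; × 4 = 81.10 → 81 rows.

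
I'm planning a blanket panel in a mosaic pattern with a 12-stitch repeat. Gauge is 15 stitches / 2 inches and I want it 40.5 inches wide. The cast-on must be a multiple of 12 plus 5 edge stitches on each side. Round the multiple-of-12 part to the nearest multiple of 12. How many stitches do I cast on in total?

298 stitches.

15 / 2 = 7.5 sts per inch.
40.5 × 7.5 = 303.75 sts.
Less 10 edge sts → 293.75 for the repeat.
Nearest multiple of 12: 288.
Add back 10 edge sts → 298.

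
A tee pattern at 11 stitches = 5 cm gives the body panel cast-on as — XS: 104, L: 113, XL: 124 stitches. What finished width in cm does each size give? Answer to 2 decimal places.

XS 47.27 cm; L 51.36 cm; XL 56.36 cm.

11/5 = 2.2 sts per cm.
XS: 104 / 2.2 = 47.273 → 47.27 cm.
L: 113 / 2.2 = 51.364 → 51.36 cm.
XL: 124 / 2.2 = 56.364 → 56.36 cm.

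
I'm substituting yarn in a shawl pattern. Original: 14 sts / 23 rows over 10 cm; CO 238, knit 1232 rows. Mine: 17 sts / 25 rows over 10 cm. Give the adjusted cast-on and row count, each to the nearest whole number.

Stitches: 238 × 17/14 = 289.00 → 289.
Rows: 1232 × 25/23 = 1339.13 → 1339.

Cast on 289 stitches; work 1339 rows.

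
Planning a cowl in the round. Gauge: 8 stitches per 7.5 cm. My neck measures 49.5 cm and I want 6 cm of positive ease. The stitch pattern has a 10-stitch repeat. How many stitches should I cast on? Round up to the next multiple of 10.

Finished = 49.5 + 6 = 55.5 cm.
8 / 7.5 = 1.067 sts/cm.
55.5 × 1.067 = 59.20 sts.
Next multiple of 10: 60.

CO 60 sts.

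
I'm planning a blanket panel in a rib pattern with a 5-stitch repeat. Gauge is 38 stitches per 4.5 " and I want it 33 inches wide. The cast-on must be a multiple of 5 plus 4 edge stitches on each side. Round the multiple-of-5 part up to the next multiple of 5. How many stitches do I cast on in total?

38 / 4.5 = 8.444 sts per inch.
33 × 8.444 = 278.67 sts.
Less 8 edge sts → 270.67 for the repeat.
Next multiple of 5: 275.
Add back 8 edge sts → 283.

CO 283 sts.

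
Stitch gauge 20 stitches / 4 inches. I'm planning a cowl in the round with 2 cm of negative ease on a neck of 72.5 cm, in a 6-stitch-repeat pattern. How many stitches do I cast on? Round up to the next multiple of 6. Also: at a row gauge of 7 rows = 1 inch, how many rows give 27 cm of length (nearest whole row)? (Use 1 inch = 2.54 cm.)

Cast on 144 stitches; work 74 rows.

Finished = 72.5 − 2 = 70.5 cm.
70.5 cm × 1/2.54 = 27.76 inches.
20/4 = 5 sts per in; 27.76 × 5 = 138.78 sts.
Next multiple of 6 → 144.
27 cm = 10.63 inches; × 7 = 74.41 → 74 rows.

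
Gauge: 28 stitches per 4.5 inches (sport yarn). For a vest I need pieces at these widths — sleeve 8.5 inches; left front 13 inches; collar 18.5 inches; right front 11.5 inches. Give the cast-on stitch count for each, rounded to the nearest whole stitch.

sleeve 53; left front 81; collar 115; right front 72.

Rate = 28/4.5 = 6.222 sts per in.
sleeve: 8.5 × 6.222 = 52.89 → 53.
left front: 13 × 6.222 = 80.89 → 81.
collar: 18.5 × 6.222 = 115.11 → 115.
right front: 11.5 × 6.222 = 71.56 → 72.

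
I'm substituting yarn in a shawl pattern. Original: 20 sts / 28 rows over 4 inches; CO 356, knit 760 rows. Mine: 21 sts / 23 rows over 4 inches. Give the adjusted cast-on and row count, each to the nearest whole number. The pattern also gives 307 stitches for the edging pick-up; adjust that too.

Cast on 374 stitches; work 624 rows; edging pick-up 322 stitches.

Stitches: 356 × 21/20 = 373.80 → 374.
Rows: 760 × 23/28 = 624.29 → 624.
edging pick-up: 307 × 21/20 = 322.35 → 322.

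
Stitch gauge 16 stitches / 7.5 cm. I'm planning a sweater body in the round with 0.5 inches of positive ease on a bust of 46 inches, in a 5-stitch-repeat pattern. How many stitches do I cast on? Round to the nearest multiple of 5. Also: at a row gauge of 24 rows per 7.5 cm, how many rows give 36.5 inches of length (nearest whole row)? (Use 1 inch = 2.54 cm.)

Finished = 46 + 0.5 = 46.5 inches.
46.5 inches × 2.54 = 118.11 cm.
16/7.5 = 2.133 sts per cm; 118.11 × 2.133 = 251.97 sts.
Nearest multiple of 5 → 250.
36.5 inches = 92.71 cm; × 3.2 = 296.67 → 297 rows.

Cast on 250 stitches; work 297 rows.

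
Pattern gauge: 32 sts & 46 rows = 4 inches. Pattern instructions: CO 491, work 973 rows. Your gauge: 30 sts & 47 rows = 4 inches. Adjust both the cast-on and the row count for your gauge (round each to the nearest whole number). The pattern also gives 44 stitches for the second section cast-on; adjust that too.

Cast on 460 stitches; work 994 rows; second section cast-on 41 stitches.

Stitches: 491 × 30/32 = 460.31 → 460.
Rows: 973 × 47/46 = 994.15 → 994.
second section cast-on: 44 × 30/32 = 41.25 → 41.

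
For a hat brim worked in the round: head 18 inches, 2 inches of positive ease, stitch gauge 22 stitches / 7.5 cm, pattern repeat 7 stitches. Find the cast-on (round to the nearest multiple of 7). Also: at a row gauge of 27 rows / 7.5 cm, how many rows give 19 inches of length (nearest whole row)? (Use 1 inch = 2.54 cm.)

Cast on 147 stitches; work 174 rows.

Finished = 18 + 2 = 20 inches.
20 inches × 2.54 = 50.80 cm.
22/7.5 = 2.933 sts per cm; 50.80 × 2.933 = 149.01 sts.
Nearest multiple of 7 → 147.
19 inches = 48.26 cm; × 3.6 = 173.74 → 174 rows.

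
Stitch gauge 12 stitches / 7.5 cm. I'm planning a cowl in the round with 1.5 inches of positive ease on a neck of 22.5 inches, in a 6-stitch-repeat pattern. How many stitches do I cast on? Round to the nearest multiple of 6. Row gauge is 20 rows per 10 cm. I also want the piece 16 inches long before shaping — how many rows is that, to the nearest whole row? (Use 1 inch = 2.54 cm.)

Finished = 22.5 + 1.5 = 24 inches.
24 inches × 2.54 = 60.96 cm.
12/7.5 = 1.6 sts per cm; 60.96 × 1.6 = 97.54 sts.
Nearest multiple of 6 → 96.
16 inches = 40.64 cm; × 2 = 81.28 → 81 rows.

Cast on 96 stitches; work 81 rows.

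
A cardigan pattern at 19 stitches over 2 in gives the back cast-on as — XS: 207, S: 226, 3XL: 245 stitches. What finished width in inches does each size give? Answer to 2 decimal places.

XS 21.79 inches; S 23.79 inches; 3XL 25.79 inches.

19/2 = 9.5 sts per in.
XS: 207 / 9.5 = 21.789 → 21.79 in.
S: 226 / 9.5 = 23.789 → 23.79 in.
3XL: 245 / 9.5 = 25.789 → 25.79 in.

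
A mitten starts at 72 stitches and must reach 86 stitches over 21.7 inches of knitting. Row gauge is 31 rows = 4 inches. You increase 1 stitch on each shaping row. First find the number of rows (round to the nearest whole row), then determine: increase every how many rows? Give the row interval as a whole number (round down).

Increase every 12th row.

Rows = 21.7 × 7.75 = 168.2 → 168 rows.
Stitches to add: 14 → 14 shaping rows (at 1 st each).
168 / 14 = 12.00 → every 12 rows.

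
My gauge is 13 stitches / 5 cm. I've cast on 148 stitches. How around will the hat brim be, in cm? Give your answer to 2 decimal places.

13 stitches / 5 cm = 2.6 stitches per cm.
148 / 2.6 = 56.923 cm.

56.92 cm.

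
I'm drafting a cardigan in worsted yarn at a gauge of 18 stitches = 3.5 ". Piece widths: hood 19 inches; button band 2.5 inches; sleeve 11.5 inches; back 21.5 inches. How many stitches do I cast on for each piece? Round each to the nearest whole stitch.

Rate = 18/3.5 = 5.143 sts per in.
hood: 19 × 5.143 = 97.71 → 98.
button band: 2.5 × 5.143 = 12.86 → 13.
sleeve: 11.5 × 5.143 = 59.14 → 59.
back: 21.5 × 5.143 = 110.57 → 111.

hood 98; button band 13; sleeve 59; back 111.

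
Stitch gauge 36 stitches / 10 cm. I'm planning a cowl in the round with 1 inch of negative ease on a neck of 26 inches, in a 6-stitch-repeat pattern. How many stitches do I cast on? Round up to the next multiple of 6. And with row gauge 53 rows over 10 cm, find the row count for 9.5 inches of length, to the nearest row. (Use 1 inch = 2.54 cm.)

Finished = 26 − 1 = 25 inches.
25 inches × 2.54 = 63.50 cm.
36/10 = 3.6 sts per cm; 63.50 × 3.6 = 228.60 sts.
Next multiple of 6 → 234.
9.5 inches = 24.13 cm; × 5.3 = 127.89 → 128 rows.

Cast on 234 stitches; work 128 rows.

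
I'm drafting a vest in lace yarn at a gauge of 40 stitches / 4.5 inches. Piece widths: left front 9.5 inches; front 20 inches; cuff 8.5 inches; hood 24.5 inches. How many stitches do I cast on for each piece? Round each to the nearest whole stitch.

Rate = 40/4.5 = 8.889 sts per in.
left front: 9.5 × 8.889 = 84.44 → 84.
front: 20 × 8.889 = 177.78 → 178.
cuff: 8.5 × 8.889 = 75.56 → 76.
hood: 24.5 × 8.889 = 217.78 → 218.

left front 84; front 178; cuff 76; hood 218.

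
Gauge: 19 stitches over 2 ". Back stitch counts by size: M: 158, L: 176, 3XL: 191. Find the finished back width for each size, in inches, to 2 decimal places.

M 16.63 inches; L 18.53 inches; 3XL 20.11 inches.

19/2 = 9.5 sts per in.
M: 158 / 9.5 = 16.632 → 16.63 in.
L: 176 / 9.5 = 18.526 → 18.53 in.
3XL: 191 / 9.5 = 20.105 → 20.11 in.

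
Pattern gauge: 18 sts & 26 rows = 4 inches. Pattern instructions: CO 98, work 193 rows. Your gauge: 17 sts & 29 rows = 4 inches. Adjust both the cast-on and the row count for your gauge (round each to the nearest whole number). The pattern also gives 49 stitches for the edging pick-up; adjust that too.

Cast on 93 stitches; work 215 rows; edging pick-up 46 stitches.

Stitches: 98 × 17/18 = 92.56 → 93.
Rows: 193 × 29/26 = 215.27 → 215.
edging pick-up: 49 × 17/18 = 46.28 → 46.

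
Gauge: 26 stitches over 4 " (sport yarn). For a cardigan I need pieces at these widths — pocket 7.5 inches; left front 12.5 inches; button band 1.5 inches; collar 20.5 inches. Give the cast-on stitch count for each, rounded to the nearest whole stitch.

Rate = 26/4 = 6.5 sts per in.
pocket: 7.5 × 6.5 = 48.75 → 49.
left front: 12.5 × 6.5 = 81.25 → 81.
button band: 1.5 × 6.5 = 9.75 → 10.
collar: 20.5 × 6.5 = 133.25 → 133.

pocket 49; left front 81; button band 10; collar 133.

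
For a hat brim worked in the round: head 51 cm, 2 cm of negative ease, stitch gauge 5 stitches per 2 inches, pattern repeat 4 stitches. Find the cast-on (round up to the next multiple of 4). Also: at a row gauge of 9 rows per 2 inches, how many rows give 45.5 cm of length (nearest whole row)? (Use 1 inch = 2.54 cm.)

Finished = 51 − 2 = 49 cm.
49 cm × 1/2.54 = 19.29 inches.
5/2 = 2.5 sts per in; 19.29 × 2.5 = 48.23 sts.
Next multiple of 4 → 52.
45.5 cm = 17.91 inches; × 4.5 = 80.61 → 81 rows.

Cast on 52 stitches; work 81 rows.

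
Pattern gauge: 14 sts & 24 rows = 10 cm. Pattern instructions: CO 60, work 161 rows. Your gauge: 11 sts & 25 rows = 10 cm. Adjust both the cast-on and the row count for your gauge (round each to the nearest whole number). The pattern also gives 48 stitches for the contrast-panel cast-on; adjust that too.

Cast on 47 stitches; work 168 rows; contrast-panel cast-on 38 stitches.

Stitches: 60 × 11/14 = 47.14 → 47.
Rows: 161 × 25/24 = 167.71 → 168.
contrast-panel cast-on: 48 × 11/14 = 37.71 → 38.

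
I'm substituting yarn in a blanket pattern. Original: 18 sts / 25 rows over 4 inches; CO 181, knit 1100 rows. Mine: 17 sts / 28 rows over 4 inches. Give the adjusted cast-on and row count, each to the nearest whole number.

Stitches: 181 × 17/18 = 170.94 → 171.
Rows: 1100 × 28/25 = 1232.00 → 1232.

Cast on 171 stitches; work 1232 rows.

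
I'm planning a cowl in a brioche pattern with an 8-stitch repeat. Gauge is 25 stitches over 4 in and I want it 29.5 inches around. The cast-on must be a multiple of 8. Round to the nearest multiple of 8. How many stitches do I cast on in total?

184 stitches.

25 / 4 = 6.25 sts per inch.
29.5 × 6.25 = 184.38 sts.
Nearest multiple of 8: 184.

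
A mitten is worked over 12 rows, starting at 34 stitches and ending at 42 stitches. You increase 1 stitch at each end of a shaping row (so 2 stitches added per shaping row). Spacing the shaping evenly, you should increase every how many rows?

Stitches to add: |42 − 34| = 8.
Shaping rows needed: 8 / 2 = 4.
12 rows / 4 = every 3 rows.

Increase every 3rd row.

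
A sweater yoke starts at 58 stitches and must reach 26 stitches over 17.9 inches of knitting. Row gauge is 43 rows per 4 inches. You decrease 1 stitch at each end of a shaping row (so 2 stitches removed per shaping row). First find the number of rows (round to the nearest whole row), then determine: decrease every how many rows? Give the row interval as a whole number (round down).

Decrease every 12th row.

Rows = 17.9 × 10.75 = 192.4 → 192 rows.
Stitches to remove: 32 → 16 shaping rows (at 2 st each).
192 / 16 = 12.00 → every 12 rows.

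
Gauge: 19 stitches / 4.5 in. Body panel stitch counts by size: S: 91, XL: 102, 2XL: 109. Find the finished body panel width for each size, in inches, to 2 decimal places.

S 21.55 inches; XL 24.16 inches; 2XL 25.82 inches.

19/4.5 = 4.222 sts per in.
S: 91 / 4.222 = 21.553 → 21.55 in.
XL: 102 / 4.222 = 24.158 → 24.16 in.
2XL: 109 / 4.222 = 25.816 → 25.82 in.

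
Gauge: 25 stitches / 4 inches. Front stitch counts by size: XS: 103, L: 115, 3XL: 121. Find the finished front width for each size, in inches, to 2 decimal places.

XS 16.48 inches; L 18.40 inches; 3XL 19.36 inches.

25/4 = 6.25 sts per in.
XS: 103 / 6.25 = 16.480 → 16.48 in.
L: 115 / 6.25 = 18.400 → 18.40 in.
3XL: 121 / 6.25 = 19.360 → 19.36 in.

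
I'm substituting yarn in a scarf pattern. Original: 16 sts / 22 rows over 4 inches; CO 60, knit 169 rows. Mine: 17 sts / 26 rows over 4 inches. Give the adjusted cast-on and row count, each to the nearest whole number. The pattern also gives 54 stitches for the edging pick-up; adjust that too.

Cast on 64 stitches; work 200 rows; edging pick-up 57 stitches.

Stitches: 60 × 17/16 = 63.75 → 64.
Rows: 169 × 26/22 = 199.73 → 200.
edging pick-up: 54 × 17/16 = 57.38 → 57.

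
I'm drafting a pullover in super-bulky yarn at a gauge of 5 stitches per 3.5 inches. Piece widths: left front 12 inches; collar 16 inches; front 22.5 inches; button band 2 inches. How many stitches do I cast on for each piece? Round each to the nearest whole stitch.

Rate = 5/3.5 = 1.429 sts per in.
left front: 12 × 1.429 = 17.14 → 17.
collar: 16 × 1.429 = 22.86 → 23.
front: 22.5 × 1.429 = 32.14 → 32.
button band: 2 × 1.429 = 2.86 → 3.

left front 17; collar 23; front 32; button band 3.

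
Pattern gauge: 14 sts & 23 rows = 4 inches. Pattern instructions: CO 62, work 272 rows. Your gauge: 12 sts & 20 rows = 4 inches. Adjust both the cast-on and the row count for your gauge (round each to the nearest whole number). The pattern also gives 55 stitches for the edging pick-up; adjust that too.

Cast on 53 stitches; work 237 rows; edging pick-up 47 stitches.

Stitches: 62 × 12/14 = 53.14 → 53.
Rows: 272 × 20/23 = 236.52 → 237.
edging pick-up: 55 × 12/14 = 47.14 → 47.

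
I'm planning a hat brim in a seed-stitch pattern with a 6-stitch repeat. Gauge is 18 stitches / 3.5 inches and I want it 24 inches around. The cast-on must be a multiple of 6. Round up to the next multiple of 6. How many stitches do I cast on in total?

126 stitches.

18 / 3.5 = 5.143 sts per inch.
24 × 5.143 = 123.43 sts.
Next multiple of 6: 126.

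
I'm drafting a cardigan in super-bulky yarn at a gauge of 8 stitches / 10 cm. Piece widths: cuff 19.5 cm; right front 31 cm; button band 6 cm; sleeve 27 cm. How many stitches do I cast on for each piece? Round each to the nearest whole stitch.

cuff 16; right front 25; button band 5; sleeve 22.

Rate = 8/10 = 0.8 sts per cm.
cuff: 19.5 × 0.8 = 15.60 → 16.
right front: 31 × 0.8 = 24.80 → 25.
button band: 6 × 0.8 = 4.80 → 5.
sleeve: 27 × 0.8 = 21.60 → 22.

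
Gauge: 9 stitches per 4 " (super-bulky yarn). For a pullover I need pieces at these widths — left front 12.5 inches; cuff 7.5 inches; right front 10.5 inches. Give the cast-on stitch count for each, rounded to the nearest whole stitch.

left front 28; cuff 17; right front 24.

Rate = 9/4 = 2.25 sts per in.
left front: 12.5 × 2.25 = 28.12 → 28.
cuff: 7.5 × 2.25 = 16.88 → 17.
right front: 10.5 × 2.25 = 23.62 → 24.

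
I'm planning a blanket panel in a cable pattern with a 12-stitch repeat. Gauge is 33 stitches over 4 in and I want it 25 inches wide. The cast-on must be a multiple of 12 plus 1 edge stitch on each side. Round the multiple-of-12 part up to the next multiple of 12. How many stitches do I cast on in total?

218 stitches.

33 / 4 = 8.25 sts per inch.
25 × 8.25 = 206.25 sts.
Less 2 edge sts → 204.25 for the repeat.
Next multiple of 12: 216.
Add back 2 edge sts → 218.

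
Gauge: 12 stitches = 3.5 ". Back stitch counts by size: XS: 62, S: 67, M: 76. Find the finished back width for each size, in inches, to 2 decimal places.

XS 18.08 inches; S 19.54 inches; M 22.17 inches.

12/3.5 = 3.429 sts per in.
XS: 62 / 3.429 = 18.083 → 18.08 in.
S: 67 / 3.429 = 19.542 → 19.54 in.
M: 76 / 3.429 = 22.167 → 22.17 in.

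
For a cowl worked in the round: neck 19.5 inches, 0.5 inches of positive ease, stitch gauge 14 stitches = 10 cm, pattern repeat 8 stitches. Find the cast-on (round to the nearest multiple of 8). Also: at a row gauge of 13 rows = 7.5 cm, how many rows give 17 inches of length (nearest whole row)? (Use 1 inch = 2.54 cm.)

Cast on 72 stitches; work 75 rows.

Finished = 19.5 + 0.5 = 20 inches.
20 inches × 2.54 = 50.80 cm.
14/10 = 1.4 sts per cm; 50.80 × 1.4 = 71.12 sts.
Nearest multiple of 8 → 72.
17 inches = 43.18 cm; × 1.733 = 74.85 → 75 rows.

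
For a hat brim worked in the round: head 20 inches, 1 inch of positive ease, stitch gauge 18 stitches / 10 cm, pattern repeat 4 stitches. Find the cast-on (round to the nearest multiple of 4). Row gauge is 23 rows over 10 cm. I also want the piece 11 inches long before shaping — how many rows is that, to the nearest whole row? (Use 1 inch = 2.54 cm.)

Cast on 96 stitches; work 64 rows.

Finished = 20 + 1 = 21 inches.
21 inches × 2.54 = 53.34 cm.
18/10 = 1.8 sts per cm; 53.34 × 1.8 = 96.01 sts.
Nearest multiple of 4 → 96.
11 inches = 27.94 cm; × 2.3 = 64.26 → 64 rows.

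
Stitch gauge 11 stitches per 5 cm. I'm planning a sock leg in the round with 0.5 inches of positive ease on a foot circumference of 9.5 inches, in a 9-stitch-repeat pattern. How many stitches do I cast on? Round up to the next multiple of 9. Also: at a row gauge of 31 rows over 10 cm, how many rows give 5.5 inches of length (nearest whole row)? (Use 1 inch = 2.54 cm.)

Cast on 63 stitches; work 43 rows.

Finished = 9.5 + 0.5 = 10 inches.
10 inches × 2.54 = 25.40 cm.
11/5 = 2.2 sts per cm; 25.40 × 2.2 = 55.88 sts.
Next multiple of 9 → 63.
5.5 inches = 13.97 cm; × 3.1 = 43.31 → 43 rows.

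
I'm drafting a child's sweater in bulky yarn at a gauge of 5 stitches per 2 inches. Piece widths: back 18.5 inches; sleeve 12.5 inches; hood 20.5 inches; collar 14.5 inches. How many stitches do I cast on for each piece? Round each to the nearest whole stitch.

Rate = 5/2 = 2.5 sts per in.
back: 18.5 × 2.5 = 46.25 → 46.
sleeve: 12.5 × 2.5 = 31.25 → 31.
hood: 20.5 × 2.5 = 51.25 → 51.
collar: 14.5 × 2.5 = 36.25 → 36.

back 46; sleeve 31; hood 51; collar 36.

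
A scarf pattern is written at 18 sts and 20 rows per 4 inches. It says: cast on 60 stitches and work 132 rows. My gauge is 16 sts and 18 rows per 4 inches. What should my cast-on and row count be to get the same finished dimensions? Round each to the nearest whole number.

Cast on 53 stitches; work 119 rows.

Stitches: 60 × 16/18 = 53.33 → 53.
Rows: 132 × 18/20 = 118.80 → 119.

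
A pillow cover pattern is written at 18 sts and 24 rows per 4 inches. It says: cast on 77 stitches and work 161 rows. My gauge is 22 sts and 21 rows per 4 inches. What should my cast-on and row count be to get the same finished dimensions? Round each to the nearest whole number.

Stitches: 77 × 22/18 = 94.11 → 94.
Rows: 161 × 21/24 = 140.88 → 141.

Cast on 94 stitches; work 141 rows.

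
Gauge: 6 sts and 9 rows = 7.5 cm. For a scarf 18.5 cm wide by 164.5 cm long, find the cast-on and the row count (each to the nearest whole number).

Stitch gauge = 6/7.5 = 0.8 sts/cm; 18.5 × 0.8 = 14.80 → 15 sts.
Row gauge = 9/7.5 = 1.2 rows/cm; 164.5 × 1.2 = 197.40 → 197 rows.

Cast on 15 stitches and work 197 rows.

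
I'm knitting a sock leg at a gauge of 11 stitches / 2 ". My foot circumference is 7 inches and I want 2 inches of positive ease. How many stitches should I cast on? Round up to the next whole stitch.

50 stitches.

Finished = 7 + 2 = 9 in.
11 / 2 = 5.5 sts per inch.
9.00 × 5.5 = 49.50 sts.
→ 50 sts.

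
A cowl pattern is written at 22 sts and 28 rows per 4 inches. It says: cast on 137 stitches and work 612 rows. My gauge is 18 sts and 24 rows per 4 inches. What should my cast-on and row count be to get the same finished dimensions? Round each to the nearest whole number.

Cast on 112 stitches; work 525 rows.

Stitches: 137 × 18/22 = 112.09 → 112.
Rows: 612 × 24/28 = 524.57 → 525.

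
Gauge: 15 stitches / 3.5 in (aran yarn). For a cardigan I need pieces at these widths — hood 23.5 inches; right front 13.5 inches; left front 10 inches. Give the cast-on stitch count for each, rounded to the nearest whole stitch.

hood 101; right front 58; left front 43.

Rate = 15/3.5 = 4.286 sts per in.
hood: 23.5 × 4.286 = 100.71 → 101.
right front: 13.5 × 4.286 = 57.86 → 58.
left front: 10 × 4.286 = 42.86 → 43.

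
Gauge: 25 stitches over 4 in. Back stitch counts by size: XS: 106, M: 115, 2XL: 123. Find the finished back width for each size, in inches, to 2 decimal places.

XS 16.96 inches; M 18.40 inches; 2XL 19.68 inches.

25/4 = 6.25 sts per in.
XS: 106 / 6.25 = 16.960 → 16.96 in.
M: 115 / 6.25 = 18.400 → 18.40 in.
2XL: 123 / 6.25 = 19.680 → 19.68 in.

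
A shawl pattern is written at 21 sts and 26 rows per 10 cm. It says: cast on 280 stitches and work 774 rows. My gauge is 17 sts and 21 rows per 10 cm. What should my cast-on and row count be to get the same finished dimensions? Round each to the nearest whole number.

Cast on 227 stitches; work 625 rows.

Stitches: 280 × 17/21 = 226.67 → 227.
Rows: 774 × 21/26 = 625.15 → 625.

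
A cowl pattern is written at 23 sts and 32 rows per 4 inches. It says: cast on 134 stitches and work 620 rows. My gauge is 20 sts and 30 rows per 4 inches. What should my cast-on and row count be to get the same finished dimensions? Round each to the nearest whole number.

Cast on 117 stitches; work 581 rows.

Stitches: 134 × 20/23 = 116.52 → 117.
Rows: 620 × 30/32 = 581.25 → 581.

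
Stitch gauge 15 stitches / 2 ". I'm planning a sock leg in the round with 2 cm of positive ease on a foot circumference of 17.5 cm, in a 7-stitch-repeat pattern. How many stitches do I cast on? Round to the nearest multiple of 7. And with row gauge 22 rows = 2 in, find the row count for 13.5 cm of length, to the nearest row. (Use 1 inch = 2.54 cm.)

Cast on 56 stitches; work 58 rows.

Finished = 17.5 + 2 = 19.5 cm.
19.5 cm × 1/2.54 = 7.68 inches.
15/2 = 7.5 sts per in; 7.68 × 7.5 = 57.58 sts.
Nearest multiple of 7 → 56.
13.5 cm = 5.31 inches; × 11 = 58.46 → 58 rows.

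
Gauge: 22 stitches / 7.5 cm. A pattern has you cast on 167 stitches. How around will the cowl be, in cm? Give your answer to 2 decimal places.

22 stitches / 7.5 cm = 2.933 stitches per cm.
167 / 2.933 = 56.932 cm.

56.93 cm.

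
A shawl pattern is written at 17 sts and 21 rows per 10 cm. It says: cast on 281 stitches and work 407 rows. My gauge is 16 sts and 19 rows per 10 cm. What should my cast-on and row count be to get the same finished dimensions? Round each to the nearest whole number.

Cast on 264 stitches; work 368 rows.

Stitches: 281 × 16/17 = 264.47 → 264.
Rows: 407 × 19/21 = 368.24 → 368.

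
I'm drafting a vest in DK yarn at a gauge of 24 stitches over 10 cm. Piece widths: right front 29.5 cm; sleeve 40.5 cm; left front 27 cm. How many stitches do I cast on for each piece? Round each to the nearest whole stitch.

Rate = 24/10 = 2.4 sts per cm.
right front: 29.5 × 2.4 = 70.80 → 71.
sleeve: 40.5 × 2.4 = 97.20 → 97.
left front: 27 × 2.4 = 64.80 → 65.

right front 71; sleeve 97; left front 65.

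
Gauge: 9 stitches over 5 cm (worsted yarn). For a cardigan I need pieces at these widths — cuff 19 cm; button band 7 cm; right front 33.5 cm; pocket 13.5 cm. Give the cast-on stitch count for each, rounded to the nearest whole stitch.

cuff 34; button band 13; right front 60; pocket 24.

Rate = 9/5 = 1.8 sts per cm.
cuff: 19 × 1.8 = 34.20 → 34.
button band: 7 × 1.8 = 12.60 → 13.
right front: 33.5 × 1.8 = 60.30 → 60.
pocket: 13.5 × 1.8 = 24.30 → 24.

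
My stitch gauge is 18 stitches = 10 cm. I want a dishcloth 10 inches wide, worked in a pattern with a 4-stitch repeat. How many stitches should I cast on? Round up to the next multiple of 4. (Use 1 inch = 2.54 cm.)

Cast on 48 stitches.

10 in = 10 × 2.54 = 25.40 cm.
18 / 10 = 1.8 sts/cm.
25.40 × 1.8 = 45.72 sts.
→ 48.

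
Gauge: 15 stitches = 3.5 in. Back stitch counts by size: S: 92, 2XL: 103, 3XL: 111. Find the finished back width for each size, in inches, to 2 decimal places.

S 21.47 inches; 2XL 24.03 inches; 3XL 25.90 inches.

15/3.5 = 4.286 sts per in.
S: 92 / 4.286 = 21.467 → 21.47 in.
2XL: 103 / 4.286 = 24.033 → 24.03 in.
3XL: 111 / 4.286 = 25.900 → 25.90 in.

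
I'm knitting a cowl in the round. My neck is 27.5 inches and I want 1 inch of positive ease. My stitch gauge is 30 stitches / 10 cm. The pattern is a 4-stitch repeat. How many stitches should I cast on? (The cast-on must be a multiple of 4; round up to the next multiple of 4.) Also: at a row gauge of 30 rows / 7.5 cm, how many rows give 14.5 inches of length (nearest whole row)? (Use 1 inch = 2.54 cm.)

Finished = 27.5 + 1 = 28.5 inches.
28.5 inches × 2.54 = 72.39 cm.
30/10 = 3 sts per cm; 72.39 × 3 = 217.17 sts.
Next multiple of 4 → 220.
14.5 inches = 36.83 cm; × 4 = 147.32 → 147 rows.

Cast on 220 stitches; work 147 rows.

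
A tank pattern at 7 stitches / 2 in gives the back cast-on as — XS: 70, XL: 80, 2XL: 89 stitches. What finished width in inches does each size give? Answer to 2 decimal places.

XS 20.00 inches; XL 22.86 inches; 2XL 25.43 inches.

7/2 = 3.5 sts per in.
XS: 70 / 3.5 = 20.000 → 20.00 in.
XL: 80 / 3.5 = 22.857 → 22.86 in.
2XL: 89 / 3.5 = 25.429 → 25.43 in.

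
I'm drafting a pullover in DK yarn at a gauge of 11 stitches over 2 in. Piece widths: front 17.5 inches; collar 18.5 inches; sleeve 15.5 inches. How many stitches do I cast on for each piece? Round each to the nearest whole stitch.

Rate = 11/2 = 5.5 sts per in.
front: 17.5 × 5.5 = 96.25 → 96.
collar: 18.5 × 5.5 = 101.75 → 102.
sleeve: 15.5 × 5.5 = 85.25 → 85.

front 96; collar 102; sleeve 85.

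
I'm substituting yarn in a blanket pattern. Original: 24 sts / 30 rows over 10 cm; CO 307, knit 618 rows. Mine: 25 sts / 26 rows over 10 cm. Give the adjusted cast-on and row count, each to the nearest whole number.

Stitches: 307 × 25/24 = 319.79 → 320.
Rows: 618 × 26/30 = 535.60 → 536.

Cast on 320 stitches; work 536 rows.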